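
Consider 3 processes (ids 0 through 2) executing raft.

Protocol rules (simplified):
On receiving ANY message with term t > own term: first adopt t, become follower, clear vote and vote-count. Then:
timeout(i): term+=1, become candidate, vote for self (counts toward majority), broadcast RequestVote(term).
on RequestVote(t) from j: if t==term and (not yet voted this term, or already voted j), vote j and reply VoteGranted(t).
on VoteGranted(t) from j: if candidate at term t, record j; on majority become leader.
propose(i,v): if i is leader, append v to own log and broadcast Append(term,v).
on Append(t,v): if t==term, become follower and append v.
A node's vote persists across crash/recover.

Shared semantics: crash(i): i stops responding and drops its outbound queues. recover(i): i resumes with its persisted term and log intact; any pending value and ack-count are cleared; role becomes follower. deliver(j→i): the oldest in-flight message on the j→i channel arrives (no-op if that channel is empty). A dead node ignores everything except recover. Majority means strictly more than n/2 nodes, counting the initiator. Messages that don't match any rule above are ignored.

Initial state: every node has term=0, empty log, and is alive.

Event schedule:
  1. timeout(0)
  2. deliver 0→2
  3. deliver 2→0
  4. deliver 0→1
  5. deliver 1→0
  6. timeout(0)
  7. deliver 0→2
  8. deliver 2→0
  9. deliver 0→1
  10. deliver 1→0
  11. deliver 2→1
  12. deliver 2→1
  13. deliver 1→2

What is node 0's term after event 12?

1. timeout(0):  <0:cand t1 ->
2. deliver 0→2:  <2:foll t1 ->
3. deliver 2→0:  <0:lead t1 ->
4. deliver 0→1:  <1:foll t1 ->
5. deliver 1→0:  nop
6. timeout(0):  <0:cand t2 ->
7. deliver 0→2:  <2:foll t2 ->
8. deliver 2→0:  <0:lead t2 ->
9. deliver 0→1:  <1:foll t2 ->
10. deliver 1→0:  nop
11. deliver 2→1:  nop
12. deliver 2→1:  nop

2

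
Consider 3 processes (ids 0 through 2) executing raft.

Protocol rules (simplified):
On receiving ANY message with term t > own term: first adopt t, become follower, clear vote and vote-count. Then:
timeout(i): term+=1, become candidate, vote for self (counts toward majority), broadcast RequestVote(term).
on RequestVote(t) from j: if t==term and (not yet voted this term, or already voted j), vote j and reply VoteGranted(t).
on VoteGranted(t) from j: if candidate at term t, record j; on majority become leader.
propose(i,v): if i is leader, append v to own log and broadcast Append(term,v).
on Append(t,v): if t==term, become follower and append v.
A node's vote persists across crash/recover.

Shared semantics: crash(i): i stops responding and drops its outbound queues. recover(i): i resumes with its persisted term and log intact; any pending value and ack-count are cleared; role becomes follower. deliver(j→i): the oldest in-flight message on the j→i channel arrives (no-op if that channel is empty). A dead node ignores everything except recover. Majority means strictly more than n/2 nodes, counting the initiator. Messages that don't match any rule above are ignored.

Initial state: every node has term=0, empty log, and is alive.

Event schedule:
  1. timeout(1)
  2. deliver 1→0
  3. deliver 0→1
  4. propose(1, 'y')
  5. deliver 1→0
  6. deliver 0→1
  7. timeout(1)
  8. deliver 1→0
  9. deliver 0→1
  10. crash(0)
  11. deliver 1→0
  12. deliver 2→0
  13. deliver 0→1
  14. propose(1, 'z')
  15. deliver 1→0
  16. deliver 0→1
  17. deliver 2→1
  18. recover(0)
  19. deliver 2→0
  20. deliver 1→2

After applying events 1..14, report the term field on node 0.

2

step 1 timeout(1): 1={cand,t=1,log=-}
step 2 deliver 1→0: 0={foll,t=1,log=-}
step 3 deliver 0→1: 1={lead,t=1,log=-}
step 4 propose(1,'y'): 1={lead,t=1,log=y}
step 5 deliver 1→0: 0={foll,t=1,log=y}
step 6 deliver 0→1: —
step 7 timeout(1): 1={cand,t=2,log=y}
step 8 deliver 1→0: 0={foll,t=2,log=y}
step 9 deliver 0→1: 1={lead,t=2,log=y}
step 10 crash(0): 0={✗foll,t=2,log=y}
step 11 deliver 1→0: —
step 12 deliver 2→0: —
step 13 deliver 0→1: —
step 14 propose(1,'z'): 1={lead,t=2,log=y,z}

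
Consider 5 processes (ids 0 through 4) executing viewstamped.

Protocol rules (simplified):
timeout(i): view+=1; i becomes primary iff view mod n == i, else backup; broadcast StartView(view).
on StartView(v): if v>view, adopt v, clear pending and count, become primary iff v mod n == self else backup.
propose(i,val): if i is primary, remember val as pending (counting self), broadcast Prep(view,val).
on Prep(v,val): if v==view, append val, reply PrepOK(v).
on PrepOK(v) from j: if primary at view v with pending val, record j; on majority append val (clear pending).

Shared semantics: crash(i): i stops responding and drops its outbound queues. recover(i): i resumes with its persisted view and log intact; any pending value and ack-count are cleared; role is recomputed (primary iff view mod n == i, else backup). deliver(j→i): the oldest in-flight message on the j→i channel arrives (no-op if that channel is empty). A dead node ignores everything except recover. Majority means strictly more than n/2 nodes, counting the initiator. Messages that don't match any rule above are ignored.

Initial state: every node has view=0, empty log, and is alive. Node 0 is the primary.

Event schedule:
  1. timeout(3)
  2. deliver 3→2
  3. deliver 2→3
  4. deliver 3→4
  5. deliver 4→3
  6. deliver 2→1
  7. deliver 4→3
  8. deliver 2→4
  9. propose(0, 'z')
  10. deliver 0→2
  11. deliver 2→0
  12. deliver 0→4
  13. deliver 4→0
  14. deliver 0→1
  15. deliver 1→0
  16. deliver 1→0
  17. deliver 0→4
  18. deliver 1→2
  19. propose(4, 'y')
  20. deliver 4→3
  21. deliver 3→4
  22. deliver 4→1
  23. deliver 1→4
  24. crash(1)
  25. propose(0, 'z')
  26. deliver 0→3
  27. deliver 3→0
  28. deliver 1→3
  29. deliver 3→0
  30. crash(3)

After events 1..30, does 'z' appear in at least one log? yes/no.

yes

[1] timeout(3) → N3(back v1 [-])
[2] deliver 3→2 → N2(back v1 [-])
[3] deliver 2→3 → ∅
[4] deliver 3→4 → N4(back v1 [-])
[5] deliver 4→3 → ∅
[6] deliver 2→1 → ∅
[7] deliver 4→3 → ∅
[8] deliver 2→4 → ∅
[9] propose(0,'z') → ∅
[10] deliver 0→2 → ∅
[11] deliver 2→0 → ∅
[12] deliver 0→4 → ∅
[13] deliver 4→0 → ∅
[14] deliver 0→1 → N1(back v0 [z])
[15] deliver 1→0 → ∅
[16] deliver 1→0 → ∅
[17] deliver 0→4 → ∅
[18] deliver 1→2 → ∅
[19] propose(4,'y') → ∅
[20] deliver 4→3 → ∅
[21] deliver 3→4 → ∅
[22] deliver 4→1 → ∅
[23] deliver 1→4 → ∅
[24] crash(1) → N1(✗back v0 [z])
[25] propose(0,'z') → ∅
[26] deliver 0→3 → ∅
[27] deliver 3→0 → N0(back v1 [-])
[28] deliver 1→3 → ∅
[29] deliver 3→0 → ∅
[30] crash(3) → N3(✗back v1 [-])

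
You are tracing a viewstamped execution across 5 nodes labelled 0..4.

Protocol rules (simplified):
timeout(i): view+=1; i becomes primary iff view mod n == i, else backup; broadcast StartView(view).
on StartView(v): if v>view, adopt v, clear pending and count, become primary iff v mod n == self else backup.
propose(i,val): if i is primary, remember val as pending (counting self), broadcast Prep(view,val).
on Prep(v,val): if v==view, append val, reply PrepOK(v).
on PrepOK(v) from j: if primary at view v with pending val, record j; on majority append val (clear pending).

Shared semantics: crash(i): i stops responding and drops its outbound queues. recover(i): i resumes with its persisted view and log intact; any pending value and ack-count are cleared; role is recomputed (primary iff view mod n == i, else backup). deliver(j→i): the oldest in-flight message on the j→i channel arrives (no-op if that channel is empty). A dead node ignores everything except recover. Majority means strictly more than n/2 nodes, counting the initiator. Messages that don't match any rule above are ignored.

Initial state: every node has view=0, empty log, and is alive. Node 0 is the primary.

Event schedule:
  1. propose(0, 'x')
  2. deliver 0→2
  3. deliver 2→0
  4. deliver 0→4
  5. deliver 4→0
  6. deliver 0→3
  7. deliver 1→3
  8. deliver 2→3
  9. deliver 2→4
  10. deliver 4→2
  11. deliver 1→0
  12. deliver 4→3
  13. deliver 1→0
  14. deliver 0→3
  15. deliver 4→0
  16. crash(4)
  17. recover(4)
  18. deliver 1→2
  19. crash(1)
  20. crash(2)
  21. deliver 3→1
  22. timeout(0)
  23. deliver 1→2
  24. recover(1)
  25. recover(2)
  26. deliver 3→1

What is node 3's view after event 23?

0

step 1 propose(0,'x'): —
step 2 deliver 0→2: 2={back,v=0,log=x}
step 3 deliver 2→0: —
step 4 deliver 0→4: 4={back,v=0,log=x}
step 5 deliver 4→0: 0={prim,v=0,log=x}
step 6 deliver 0→3: 3={back,v=0,log=x}
step 7 deliver 1→3: —
step 8 deliver 2→3: —
step 9 deliver 2→4: —
step 10 deliver 4→2: —
step 11 deliver 1→0: —
step 12 deliver 4→3: —
step 13 deliver 1→0: —
step 14 deliver 0→3: —
step 15 deliver 4→0: —
step 16 crash(4): 4={✗back,v=0,log=x}
step 17 recover(4): 4={back,v=0,log=x}
step 18 deliver 1→2: —
step 19 crash(1): 1={✗back,v=0,log=-}
step 20 crash(2): 2={✗back,v=0,log=x}
step 21 deliver 3→1: —
step 22 timeout(0): 0={back,v=1,log=x}
step 23 deliver 1→2: —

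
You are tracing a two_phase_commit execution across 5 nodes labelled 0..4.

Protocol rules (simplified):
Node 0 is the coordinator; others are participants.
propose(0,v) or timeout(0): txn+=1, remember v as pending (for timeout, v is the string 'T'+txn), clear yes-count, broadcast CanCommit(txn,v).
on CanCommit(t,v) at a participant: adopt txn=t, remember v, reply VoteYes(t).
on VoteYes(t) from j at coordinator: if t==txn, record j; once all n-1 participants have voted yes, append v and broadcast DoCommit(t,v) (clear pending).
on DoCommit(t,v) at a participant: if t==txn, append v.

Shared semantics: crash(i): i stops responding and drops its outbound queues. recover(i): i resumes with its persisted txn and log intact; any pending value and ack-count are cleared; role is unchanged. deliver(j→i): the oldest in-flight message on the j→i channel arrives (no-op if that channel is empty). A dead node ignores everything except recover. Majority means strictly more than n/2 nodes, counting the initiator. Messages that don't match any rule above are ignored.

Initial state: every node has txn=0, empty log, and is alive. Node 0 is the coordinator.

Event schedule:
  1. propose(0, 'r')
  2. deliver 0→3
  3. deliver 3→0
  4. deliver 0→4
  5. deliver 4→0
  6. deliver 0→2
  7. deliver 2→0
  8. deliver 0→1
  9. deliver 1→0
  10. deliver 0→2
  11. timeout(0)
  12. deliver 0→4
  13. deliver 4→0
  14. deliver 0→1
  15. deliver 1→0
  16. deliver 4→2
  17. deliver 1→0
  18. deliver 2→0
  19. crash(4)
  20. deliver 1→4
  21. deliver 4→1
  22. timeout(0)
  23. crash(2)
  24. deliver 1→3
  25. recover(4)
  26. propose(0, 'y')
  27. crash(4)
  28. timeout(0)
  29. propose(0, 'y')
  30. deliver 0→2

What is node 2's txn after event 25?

1

[1] propose(0,'r') → N0(coor t1 [-])
[2] deliver 0→3 → N3(part t1 [-])
[3] deliver 3→0 → ∅
[4] deliver 0→4 → N4(part t1 [-])
[5] deliver 4→0 → ∅
[6] deliver 0→2 → N2(part t1 [-])
[7] deliver 2→0 → ∅
[8] deliver 0→1 → N1(part t1 [-])
[9] deliver 1→0 → N0(coor t1 [r])
[10] deliver 0→2 → N2(part t1 [r])
[11] timeout(0) → N0(coor t2 [r])
[12] deliver 0→4 → N4(part t1 [r])
[13] deliver 4→0 → ∅
[14] deliver 0→1 → N1(part t1 [r])
[15] deliver 1→0 → ∅
[16] deliver 4→2 → ∅
[17] deliver 1→0 → ∅
[18] deliver 2→0 → ∅
[19] crash(4) → N4(✗part t1 [r])
[20] deliver 1→4 → ∅
[21] deliver 4→1 → ∅
[22] timeout(0) → N0(coor t3 [r])
[23] crash(2) → N2(✗part t1 [r])
[24] deliver 1→3 → ∅
[25] recover(4) → N4(part t1 [r])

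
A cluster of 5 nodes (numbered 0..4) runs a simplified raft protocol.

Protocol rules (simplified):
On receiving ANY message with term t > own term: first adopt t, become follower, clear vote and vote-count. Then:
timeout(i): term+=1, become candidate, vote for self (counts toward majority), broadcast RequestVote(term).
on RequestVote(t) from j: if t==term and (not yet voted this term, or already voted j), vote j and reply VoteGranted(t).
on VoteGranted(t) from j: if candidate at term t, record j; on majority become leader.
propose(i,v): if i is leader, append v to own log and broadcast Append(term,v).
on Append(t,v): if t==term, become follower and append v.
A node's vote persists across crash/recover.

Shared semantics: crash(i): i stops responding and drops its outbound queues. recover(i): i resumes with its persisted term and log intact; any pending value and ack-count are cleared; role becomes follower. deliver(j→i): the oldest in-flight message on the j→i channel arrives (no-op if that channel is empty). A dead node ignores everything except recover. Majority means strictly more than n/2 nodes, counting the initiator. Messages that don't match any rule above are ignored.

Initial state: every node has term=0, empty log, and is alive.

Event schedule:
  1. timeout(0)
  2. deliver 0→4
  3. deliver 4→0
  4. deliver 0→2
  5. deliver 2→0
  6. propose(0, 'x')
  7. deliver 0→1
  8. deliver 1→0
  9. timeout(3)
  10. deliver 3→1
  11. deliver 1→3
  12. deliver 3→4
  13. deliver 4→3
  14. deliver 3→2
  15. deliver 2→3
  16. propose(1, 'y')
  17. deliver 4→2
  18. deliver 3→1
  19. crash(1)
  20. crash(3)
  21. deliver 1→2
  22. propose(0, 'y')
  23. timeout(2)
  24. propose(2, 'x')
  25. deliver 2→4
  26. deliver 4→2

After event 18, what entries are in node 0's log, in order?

x

step 1 timeout(0): 0={cand,t=1,log=-}
step 2 deliver 0→4: 4={foll,t=1,log=-}
step 3 deliver 4→0: —
step 4 deliver 0→2: 2={foll,t=1,log=-}
step 5 deliver 2→0: 0={lead,t=1,log=-}
step 6 propose(0,'x'): 0={lead,t=1,log=x}
step 7 deliver 0→1: 1={foll,t=1,log=-}
step 8 deliver 1→0: —
step 9 timeout(3): 3={cand,t=1,log=-}
step 10 deliver 3→1: —
step 11 deliver 1→3: —
step 12 deliver 3→4: —
step 13 deliver 4→3: —
step 14 deliver 3→2: —
step 15 deliver 2→3: —
step 16 propose(1,'y'): —
step 17 deliver 4→2: —
step 18 deliver 3→1: —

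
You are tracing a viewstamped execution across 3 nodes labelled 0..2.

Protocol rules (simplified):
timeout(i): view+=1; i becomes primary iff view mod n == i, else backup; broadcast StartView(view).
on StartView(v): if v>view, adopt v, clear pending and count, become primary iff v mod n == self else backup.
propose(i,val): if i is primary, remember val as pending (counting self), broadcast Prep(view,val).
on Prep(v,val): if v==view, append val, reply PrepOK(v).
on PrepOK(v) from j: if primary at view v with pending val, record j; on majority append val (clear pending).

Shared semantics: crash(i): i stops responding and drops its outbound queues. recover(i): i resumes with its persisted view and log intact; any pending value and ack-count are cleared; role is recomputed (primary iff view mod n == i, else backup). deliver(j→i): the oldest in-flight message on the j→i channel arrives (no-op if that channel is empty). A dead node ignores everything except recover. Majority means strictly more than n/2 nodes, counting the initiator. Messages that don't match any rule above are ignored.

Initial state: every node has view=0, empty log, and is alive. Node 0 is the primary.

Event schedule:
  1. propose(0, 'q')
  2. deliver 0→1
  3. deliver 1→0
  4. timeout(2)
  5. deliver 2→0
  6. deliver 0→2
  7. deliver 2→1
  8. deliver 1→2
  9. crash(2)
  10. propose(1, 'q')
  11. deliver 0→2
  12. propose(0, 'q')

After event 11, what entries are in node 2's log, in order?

1. propose(0,'q'):  nop
2. deliver 0→1:  <1:back v0 q>
3. deliver 1→0:  <0:prim v0 q>
4. timeout(2):  <2:back v1 ->
5. deliver 2→0:  <0:back v1 q>
6. deliver 0→2:  nop
7. deliver 2→1:  <1:prim v1 q>
8. deliver 1→2:  nop
9. crash(2):  <2:✗back v1 ->
10. propose(1,'q'):  nop
11. deliver 0→2:  nop

empty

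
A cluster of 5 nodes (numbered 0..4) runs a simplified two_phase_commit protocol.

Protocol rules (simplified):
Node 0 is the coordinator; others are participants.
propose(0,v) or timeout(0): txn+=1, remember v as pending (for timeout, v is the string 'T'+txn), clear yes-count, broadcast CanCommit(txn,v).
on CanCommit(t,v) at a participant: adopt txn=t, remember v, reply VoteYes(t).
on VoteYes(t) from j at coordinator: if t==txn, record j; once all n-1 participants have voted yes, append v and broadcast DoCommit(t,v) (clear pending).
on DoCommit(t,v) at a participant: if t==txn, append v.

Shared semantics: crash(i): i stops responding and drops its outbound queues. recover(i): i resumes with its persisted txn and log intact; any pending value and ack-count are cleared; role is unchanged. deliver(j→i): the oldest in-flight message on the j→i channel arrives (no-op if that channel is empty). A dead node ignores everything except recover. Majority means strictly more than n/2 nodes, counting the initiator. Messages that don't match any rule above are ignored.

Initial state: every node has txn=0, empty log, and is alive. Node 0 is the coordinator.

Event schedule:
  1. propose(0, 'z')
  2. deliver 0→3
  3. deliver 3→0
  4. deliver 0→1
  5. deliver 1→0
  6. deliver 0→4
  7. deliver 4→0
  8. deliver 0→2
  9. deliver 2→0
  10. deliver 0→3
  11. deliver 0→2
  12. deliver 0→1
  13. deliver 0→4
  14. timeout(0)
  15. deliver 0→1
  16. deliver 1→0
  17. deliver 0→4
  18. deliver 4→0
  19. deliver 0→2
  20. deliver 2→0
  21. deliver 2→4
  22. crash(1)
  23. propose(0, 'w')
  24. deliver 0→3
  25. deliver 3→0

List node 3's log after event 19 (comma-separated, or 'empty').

[1] propose(0,'z') → N0(coor t1 [-])
[2] deliver 0→3 → N3(part t1 [-])
[3] deliver 3→0 → ∅
[4] deliver 0→1 → N1(part t1 [-])
[5] deliver 1→0 → ∅
[6] deliver 0→4 → N4(part t1 [-])
[7] deliver 4→0 → ∅
[8] deliver 0→2 → N2(part t1 [-])
[9] deliver 2→0 → N0(coor t1 [z])
[10] deliver 0→3 → N3(part t1 [z])
[11] deliver 0→2 → N2(part t1 [z])
[12] deliver 0→1 → N1(part t1 [z])
[13] deliver 0→4 → N4(part t1 [z])
[14] timeout(0) → N0(coor t2 [z])
[15] deliver 0→1 → N1(part t2 [z])
[16] deliver 1→0 → ∅
[17] deliver 0→4 → N4(part t2 [z])
[18] deliver 4→0 → ∅
[19] deliver 0→2 → N2(part t2 [z])

z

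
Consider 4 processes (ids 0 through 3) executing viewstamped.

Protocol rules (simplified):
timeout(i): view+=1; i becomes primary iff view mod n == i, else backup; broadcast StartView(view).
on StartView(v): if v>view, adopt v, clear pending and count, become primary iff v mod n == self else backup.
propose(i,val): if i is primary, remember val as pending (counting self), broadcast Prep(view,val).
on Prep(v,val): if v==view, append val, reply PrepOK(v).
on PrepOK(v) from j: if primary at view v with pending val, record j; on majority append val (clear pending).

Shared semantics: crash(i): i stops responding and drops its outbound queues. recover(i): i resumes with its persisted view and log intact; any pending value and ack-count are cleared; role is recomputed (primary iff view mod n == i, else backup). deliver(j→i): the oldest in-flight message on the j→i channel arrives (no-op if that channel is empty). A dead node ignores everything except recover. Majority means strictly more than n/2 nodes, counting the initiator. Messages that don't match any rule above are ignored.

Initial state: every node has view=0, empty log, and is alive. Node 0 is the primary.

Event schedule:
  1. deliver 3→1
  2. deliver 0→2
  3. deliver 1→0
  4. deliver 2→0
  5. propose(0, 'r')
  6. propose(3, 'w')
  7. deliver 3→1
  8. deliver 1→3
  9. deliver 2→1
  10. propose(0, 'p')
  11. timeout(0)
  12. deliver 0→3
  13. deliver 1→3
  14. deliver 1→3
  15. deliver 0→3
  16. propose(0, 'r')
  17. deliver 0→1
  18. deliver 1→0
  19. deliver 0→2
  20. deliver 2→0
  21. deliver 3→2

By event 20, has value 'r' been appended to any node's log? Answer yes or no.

yes

e1 deliver 3→1: ·
e2 deliver 0→2: ·
e3 deliver 1→0: ·
e4 deliver 2→0: ·
e5 propose(0,'r'): ·
e6 propose(3,'w'): ·
e7 deliver 3→1: ·
e8 deliver 1→3: ·
e9 deliver 2→1: ·
e10 propose(0,'p'): ·
e11 timeout(0): 0[back,v=1,-]
e12 deliver 0→3: 3[back,v=0,r]
e13 deliver 1→3: ·
e14 deliver 1→3: ·
e15 deliver 0→3: 3[back,v=0,r,p]
e16 propose(0,'r'): ·
e17 deliver 0→1: 1[back,v=0,r]
e18 deliver 1→0: ·
e19 deliver 0→2: 2[back,v=0,r]
e20 deliver 2→0: ·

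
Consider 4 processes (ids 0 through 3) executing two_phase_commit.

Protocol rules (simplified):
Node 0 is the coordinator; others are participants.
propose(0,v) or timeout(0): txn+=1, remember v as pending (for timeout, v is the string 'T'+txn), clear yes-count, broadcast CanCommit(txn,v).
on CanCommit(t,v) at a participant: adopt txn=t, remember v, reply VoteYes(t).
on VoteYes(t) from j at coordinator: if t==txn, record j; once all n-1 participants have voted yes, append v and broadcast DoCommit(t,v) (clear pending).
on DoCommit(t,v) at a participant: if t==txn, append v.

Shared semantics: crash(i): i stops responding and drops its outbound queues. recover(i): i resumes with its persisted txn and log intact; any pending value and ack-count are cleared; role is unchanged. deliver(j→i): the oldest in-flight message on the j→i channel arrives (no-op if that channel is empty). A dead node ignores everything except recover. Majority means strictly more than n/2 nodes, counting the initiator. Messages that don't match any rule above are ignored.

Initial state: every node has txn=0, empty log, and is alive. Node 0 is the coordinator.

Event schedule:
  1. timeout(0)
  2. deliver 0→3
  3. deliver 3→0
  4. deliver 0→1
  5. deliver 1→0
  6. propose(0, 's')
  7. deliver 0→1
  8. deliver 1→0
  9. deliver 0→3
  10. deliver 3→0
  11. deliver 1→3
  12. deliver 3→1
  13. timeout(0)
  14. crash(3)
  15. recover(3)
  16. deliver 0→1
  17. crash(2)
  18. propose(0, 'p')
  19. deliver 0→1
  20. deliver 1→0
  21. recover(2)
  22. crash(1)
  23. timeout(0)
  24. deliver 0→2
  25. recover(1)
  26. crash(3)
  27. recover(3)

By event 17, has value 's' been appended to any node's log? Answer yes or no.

no

[1] timeout(0) → N0(coor t1 [-])
[2] deliver 0→3 → N3(part t1 [-])
[3] deliver 3→0 → ∅
[4] deliver 0→1 → N1(part t1 [-])
[5] deliver 1→0 → ∅
[6] propose(0,'s') → N0(coor t2 [-])
[7] deliver 0→1 → N1(part t2 [-])
[8] deliver 1→0 → ∅
[9] deliver 0→3 → N3(part t2 [-])
[10] deliver 3→0 → ∅
[11] deliver 1→3 → ∅
[12] deliver 3→1 → ∅
[13] timeout(0) → N0(coor t3 [-])
[14] crash(3) → N3(✗part t2 [-])
[15] recover(3) → N3(part t2 [-])
[16] deliver 0→1 → N1(part t3 [-])
[17] crash(2) → N2(✗part t0 [-])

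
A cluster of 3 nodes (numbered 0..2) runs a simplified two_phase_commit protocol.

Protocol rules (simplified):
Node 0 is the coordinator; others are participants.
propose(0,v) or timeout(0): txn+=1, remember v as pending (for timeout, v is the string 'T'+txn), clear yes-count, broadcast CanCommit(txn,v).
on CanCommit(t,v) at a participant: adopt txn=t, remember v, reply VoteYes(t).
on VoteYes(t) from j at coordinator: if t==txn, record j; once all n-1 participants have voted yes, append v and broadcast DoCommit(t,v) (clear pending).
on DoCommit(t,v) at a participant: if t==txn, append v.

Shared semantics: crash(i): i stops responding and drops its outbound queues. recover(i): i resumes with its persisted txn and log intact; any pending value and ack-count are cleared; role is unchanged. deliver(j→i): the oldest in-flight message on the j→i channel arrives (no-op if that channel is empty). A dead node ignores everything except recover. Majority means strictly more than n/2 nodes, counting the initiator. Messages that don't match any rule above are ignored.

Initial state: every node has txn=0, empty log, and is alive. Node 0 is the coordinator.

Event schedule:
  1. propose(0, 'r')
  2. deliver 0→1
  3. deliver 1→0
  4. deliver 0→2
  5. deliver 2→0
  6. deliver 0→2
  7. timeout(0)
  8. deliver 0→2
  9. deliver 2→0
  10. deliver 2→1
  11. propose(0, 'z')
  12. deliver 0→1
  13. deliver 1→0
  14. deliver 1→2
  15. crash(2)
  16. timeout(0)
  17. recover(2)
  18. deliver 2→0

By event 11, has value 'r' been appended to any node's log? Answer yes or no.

yes

step 1 propose(0,'r'): 0={coor,t=1,log=-}
step 2 deliver 0→1: 1={part,t=1,log=-}
step 3 deliver 1→0: —
step 4 deliver 0→2: 2={part,t=1,log=-}
step 5 deliver 2→0: 0={coor,t=1,log=r}
step 6 deliver 0→2: 2={part,t=1,log=r}
step 7 timeout(0): 0={coor,t=2,log=r}
step 8 deliver 0→2: 2={part,t=2,log=r}
step 9 deliver 2→0: —
step 10 deliver 2→1: —
step 11 propose(0,'z'): 0={coor,t=3,log=r}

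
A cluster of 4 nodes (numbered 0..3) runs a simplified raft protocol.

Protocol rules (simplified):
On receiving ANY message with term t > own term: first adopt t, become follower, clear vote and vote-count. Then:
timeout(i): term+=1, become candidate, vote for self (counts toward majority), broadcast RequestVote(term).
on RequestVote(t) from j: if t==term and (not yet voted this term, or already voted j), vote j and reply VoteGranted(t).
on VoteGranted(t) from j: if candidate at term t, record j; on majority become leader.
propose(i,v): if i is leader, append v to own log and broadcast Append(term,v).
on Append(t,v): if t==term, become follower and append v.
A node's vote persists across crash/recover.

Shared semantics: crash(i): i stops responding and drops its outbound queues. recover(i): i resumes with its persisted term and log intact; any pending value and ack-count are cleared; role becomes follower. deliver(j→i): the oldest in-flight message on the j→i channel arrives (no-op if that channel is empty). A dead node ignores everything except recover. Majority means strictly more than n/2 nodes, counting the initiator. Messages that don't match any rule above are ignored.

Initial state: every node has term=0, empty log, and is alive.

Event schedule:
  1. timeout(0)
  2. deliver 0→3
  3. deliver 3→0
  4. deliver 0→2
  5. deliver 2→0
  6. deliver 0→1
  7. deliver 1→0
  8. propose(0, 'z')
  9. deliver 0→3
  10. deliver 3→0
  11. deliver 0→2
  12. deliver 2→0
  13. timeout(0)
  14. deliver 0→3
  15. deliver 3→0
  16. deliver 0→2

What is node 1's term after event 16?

step 1 timeout(0): 0={cand,t=1,log=-}
step 2 deliver 0→3: 3={foll,t=1,log=-}
step 3 deliver 3→0: —
step 4 deliver 0→2: 2={foll,t=1,log=-}
step 5 deliver 2→0: 0={lead,t=1,log=-}
step 6 deliver 0→1: 1={foll,t=1,log=-}
step 7 deliver 1→0: —
step 8 propose(0,'z'): 0={lead,t=1,log=z}
step 9 deliver 0→3: 3={foll,t=1,log=z}
step 10 deliver 3→0: —
step 11 deliver 0→2: 2={foll,t=1,log=z}
step 12 deliver 2→0: —
step 13 timeout(0): 0={cand,t=2,log=z}
step 14 deliver 0→3: 3={foll,t=2,log=z}
step 15 deliver 3→0: —
step 16 deliver 0→2: 2={foll,t=2,log=z}

1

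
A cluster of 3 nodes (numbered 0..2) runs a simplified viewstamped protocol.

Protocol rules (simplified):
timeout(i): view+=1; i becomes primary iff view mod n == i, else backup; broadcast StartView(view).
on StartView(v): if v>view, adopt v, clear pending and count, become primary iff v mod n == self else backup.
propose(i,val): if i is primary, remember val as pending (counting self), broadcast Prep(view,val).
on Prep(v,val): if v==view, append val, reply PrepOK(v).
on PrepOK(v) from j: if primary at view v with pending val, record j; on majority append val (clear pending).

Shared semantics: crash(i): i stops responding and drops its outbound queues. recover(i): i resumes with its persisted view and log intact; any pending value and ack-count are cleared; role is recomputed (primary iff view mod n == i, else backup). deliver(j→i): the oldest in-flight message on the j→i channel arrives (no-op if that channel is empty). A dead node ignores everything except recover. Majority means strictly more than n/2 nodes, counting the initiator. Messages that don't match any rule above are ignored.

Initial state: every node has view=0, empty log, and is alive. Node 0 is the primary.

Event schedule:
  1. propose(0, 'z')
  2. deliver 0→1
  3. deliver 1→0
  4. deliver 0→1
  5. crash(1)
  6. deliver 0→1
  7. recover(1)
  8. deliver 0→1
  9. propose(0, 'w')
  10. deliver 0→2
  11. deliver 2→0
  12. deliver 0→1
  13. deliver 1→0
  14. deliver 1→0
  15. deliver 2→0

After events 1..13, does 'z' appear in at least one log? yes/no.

e1 propose(0,'z'): ·
e2 deliver 0→1: 1[back,v=0,z]
e3 deliver 1→0: 0[prim,v=0,z]
e4 deliver 0→1: ·
e5 crash(1): 1[✗back,v=0,z]
e6 deliver 0→1: ·
e7 recover(1): 1[back,v=0,z]
e8 deliver 0→1: ·
e9 propose(0,'w'): ·
e10 deliver 0→2: 2[back,v=0,z]
e11 deliver 2→0: 0[prim,v=0,z,w]
e12 deliver 0→1: 1[back,v=0,z,w]
e13 deliver 1→0: ·

yes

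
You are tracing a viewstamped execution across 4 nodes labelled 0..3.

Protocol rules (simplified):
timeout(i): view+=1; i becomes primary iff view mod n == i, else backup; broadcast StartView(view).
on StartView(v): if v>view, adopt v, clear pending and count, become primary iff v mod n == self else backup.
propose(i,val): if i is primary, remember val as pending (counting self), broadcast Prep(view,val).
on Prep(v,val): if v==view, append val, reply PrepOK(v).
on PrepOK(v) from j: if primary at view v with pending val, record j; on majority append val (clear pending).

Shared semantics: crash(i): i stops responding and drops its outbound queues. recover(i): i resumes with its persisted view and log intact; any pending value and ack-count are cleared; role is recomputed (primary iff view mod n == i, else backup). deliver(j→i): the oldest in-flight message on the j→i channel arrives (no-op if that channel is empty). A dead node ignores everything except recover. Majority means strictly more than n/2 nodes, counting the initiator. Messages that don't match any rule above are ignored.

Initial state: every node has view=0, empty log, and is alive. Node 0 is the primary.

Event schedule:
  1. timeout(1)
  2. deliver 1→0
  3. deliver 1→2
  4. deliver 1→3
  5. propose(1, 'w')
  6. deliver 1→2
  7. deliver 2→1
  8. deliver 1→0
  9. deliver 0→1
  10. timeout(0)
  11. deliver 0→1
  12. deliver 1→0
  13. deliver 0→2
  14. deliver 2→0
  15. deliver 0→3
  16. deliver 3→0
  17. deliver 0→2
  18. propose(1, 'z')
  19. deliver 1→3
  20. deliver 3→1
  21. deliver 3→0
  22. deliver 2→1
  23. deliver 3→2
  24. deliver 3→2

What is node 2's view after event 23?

2

[1] timeout(1) → N1(prim v1 [-])
[2] deliver 1→0 → N0(back v1 [-])
[3] deliver 1→2 → N2(back v1 [-])
[4] deliver 1→3 → N3(back v1 [-])
[5] propose(1,'w') → ∅
[6] deliver 1→2 → N2(back v1 [w])
[7] deliver 2→1 → ∅
[8] deliver 1→0 → N0(back v1 [w])
[9] deliver 0→1 → N1(prim v1 [w])
[10] timeout(0) → N0(back v2 [w])
[11] deliver 0→1 → N1(back v2 [w])
[12] deliver 1→0 → ∅
[13] deliver 0→2 → N2(prim v2 [w])
[14] deliver 2→0 → ∅
[15] deliver 0→3 → N3(back v2 [-])
[16] deliver 3→0 → ∅
[17] deliver 0→2 → ∅
[18] propose(1,'z') → ∅
[19] deliver 1→3 → ∅
[20] deliver 3→1 → ∅
[21] deliver 3→0 → ∅
[22] deliver 2→1 → ∅
[23] deliver 3→2 → ∅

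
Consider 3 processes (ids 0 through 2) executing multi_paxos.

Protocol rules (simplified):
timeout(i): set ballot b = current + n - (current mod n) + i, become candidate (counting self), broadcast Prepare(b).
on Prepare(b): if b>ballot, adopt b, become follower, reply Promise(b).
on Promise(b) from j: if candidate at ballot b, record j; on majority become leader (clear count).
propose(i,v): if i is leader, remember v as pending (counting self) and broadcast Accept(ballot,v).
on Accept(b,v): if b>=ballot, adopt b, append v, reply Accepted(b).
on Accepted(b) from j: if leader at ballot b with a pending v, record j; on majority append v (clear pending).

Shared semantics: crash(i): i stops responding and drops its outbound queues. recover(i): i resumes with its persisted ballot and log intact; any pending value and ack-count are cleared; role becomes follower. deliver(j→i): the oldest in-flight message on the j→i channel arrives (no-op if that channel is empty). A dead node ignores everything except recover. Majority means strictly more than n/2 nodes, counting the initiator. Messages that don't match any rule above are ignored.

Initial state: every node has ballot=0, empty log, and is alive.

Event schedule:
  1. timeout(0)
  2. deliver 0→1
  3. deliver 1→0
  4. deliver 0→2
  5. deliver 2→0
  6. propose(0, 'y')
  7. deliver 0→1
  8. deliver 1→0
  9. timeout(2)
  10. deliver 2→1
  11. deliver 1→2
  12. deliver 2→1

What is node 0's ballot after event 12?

1. timeout(0):  <0:cand b3 ->
2. deliver 0→1:  <1:foll b3 ->
3. deliver 1→0:  <0:lead b3 ->
4. deliver 0→2:  <2:foll b3 ->
5. deliver 2→0:  nop
6. propose(0,'y'):  nop
7. deliver 0→1:  <1:foll b3 y>
8. deliver 1→0:  <0:lead b3 y>
9. timeout(2):  <2:cand b8 ->
10. deliver 2→1:  <1:foll b8 y>
11. deliver 1→2:  <2:lead b8 ->
12. deliver 2→1:  nop

3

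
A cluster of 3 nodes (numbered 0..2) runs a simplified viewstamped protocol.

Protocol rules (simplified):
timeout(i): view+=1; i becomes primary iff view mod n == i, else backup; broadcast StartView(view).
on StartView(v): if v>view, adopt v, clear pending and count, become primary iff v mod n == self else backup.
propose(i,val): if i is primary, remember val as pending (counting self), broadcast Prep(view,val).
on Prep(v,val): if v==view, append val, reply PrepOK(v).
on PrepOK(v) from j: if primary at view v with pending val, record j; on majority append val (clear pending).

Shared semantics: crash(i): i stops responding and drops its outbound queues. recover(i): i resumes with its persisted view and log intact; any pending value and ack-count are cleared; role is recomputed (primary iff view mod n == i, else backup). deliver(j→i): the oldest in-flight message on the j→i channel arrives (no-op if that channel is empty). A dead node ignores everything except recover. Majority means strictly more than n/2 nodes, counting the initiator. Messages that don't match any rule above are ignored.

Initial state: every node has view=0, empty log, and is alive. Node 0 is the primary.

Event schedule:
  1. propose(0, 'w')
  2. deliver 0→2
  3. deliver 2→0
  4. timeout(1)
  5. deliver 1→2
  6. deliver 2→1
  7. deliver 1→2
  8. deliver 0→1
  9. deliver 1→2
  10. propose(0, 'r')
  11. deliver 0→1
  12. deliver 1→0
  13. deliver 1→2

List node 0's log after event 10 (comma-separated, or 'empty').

1. propose(0,'w'):  nop
2. deliver 0→2:  <2:back v0 w>
3. deliver 2→0:  <0:prim v0 w>
4. timeout(1):  <1:prim v1 ->
5. deliver 1→2:  <2:back v1 w>
6. deliver 2→1:  nop
7. deliver 1→2:  nop
8. deliver 0→1:  nop
9. deliver 1→2:  nop
10. propose(0,'r'):  nop

w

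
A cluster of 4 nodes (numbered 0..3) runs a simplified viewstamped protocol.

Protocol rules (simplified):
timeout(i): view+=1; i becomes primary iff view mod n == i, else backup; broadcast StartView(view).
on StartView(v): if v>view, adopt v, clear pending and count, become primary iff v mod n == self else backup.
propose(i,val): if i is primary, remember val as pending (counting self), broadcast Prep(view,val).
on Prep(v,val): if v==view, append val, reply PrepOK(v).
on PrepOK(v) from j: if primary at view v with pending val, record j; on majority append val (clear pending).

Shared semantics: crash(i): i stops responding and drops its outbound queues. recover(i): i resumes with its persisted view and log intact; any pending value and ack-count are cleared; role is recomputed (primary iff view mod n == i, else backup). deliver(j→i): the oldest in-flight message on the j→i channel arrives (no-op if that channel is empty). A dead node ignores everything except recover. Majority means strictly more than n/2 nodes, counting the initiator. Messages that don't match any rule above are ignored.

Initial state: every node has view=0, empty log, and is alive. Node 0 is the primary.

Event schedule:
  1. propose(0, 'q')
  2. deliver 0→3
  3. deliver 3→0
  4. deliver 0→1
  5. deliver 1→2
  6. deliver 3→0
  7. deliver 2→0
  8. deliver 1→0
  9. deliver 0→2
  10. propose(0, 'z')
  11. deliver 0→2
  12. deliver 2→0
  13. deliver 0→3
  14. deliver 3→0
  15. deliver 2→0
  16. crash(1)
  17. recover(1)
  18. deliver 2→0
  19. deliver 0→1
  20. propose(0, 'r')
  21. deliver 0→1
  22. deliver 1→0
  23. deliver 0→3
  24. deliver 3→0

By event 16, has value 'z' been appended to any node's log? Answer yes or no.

[1] propose(0,'q') → ∅
[2] deliver 0→3 → N3(back v0 [q])
[3] deliver 3→0 → ∅
[4] deliver 0→1 → N1(back v0 [q])
[5] deliver 1→2 → ∅
[6] deliver 3→0 → ∅
[7] deliver 2→0 → ∅
[8] deliver 1→0 → N0(prim v0 [q])
[9] deliver 0→2 → N2(back v0 [q])
[10] propose(0,'z') → ∅
[11] deliver 0→2 → N2(back v0 [q,z])
[12] deliver 2→0 → ∅
[13] deliver 0→3 → N3(back v0 [q,z])
[14] deliver 3→0 → N0(prim v0 [q,z])
[15] deliver 2→0 → ∅
[16] crash(1) → N1(✗back v0 [q])

yes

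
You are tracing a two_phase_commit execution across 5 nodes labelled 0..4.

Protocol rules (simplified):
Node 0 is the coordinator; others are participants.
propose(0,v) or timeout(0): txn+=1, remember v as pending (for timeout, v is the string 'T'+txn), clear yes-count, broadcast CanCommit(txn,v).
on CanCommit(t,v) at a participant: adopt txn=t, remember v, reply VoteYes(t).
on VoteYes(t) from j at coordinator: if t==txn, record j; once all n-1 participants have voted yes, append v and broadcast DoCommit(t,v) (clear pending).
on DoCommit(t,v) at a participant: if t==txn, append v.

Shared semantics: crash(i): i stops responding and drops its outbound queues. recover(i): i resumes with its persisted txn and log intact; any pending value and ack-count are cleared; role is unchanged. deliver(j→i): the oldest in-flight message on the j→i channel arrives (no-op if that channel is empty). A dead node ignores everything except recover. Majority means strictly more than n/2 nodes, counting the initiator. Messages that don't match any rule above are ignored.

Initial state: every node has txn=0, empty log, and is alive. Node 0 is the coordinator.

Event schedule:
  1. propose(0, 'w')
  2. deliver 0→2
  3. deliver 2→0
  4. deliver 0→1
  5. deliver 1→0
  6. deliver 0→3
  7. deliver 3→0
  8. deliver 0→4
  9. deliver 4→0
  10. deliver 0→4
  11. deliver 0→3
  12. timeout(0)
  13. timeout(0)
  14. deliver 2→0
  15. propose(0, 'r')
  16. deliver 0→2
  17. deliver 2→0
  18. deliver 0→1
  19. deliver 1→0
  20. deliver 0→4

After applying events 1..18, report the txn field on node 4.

1. propose(0,'w'):  <0:coor t1 ->
2. deliver 0→2:  <2:part t1 ->
3. deliver 2→0:  nop
4. deliver 0→1:  <1:part t1 ->
5. deliver 1→0:  nop
6. deliver 0→3:  <3:part t1 ->
7. deliver 3→0:  nop
8. deliver 0→4:  <4:part t1 ->
9. deliver 4→0:  <0:coor t1 w>
10. deliver 0→4:  <4:part t1 w>
11. deliver 0→3:  <3:part t1 w>
12. timeout(0):  <0:coor t2 w>
13. timeout(0):  <0:coor t3 w>
14. deliver 2→0:  nop
15. propose(0,'r'):  <0:coor t4 w>
16. deliver 0→2:  <2:part t1 w>
17. deliver 2→0:  nop
18. deliver 0→1:  <1:part t1 w>

1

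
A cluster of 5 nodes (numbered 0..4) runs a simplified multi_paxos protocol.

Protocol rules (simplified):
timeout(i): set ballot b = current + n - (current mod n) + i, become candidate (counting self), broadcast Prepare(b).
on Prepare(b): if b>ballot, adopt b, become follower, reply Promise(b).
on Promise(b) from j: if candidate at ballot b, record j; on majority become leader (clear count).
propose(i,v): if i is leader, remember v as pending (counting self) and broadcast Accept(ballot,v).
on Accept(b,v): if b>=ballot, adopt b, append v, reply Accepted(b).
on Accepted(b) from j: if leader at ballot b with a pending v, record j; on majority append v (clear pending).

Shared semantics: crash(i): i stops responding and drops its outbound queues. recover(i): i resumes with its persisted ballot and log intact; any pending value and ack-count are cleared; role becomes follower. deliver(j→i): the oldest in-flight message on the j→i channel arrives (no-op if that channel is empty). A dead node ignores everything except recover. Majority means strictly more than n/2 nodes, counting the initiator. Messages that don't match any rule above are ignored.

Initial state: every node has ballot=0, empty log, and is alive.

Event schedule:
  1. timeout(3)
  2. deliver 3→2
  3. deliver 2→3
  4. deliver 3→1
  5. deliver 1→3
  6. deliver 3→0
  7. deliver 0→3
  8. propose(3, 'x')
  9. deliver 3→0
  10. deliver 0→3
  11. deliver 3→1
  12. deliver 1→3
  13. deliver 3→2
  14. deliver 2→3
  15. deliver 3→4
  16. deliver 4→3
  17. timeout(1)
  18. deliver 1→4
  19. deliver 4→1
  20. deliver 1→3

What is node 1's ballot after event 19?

e1 timeout(3): 3[cand,b=8,-]
e2 deliver 3→2: 2[foll,b=8,-]
e3 deliver 2→3: ·
e4 deliver 3→1: 1[foll,b=8,-]
e5 deliver 1→3: 3[lead,b=8,-]
e6 deliver 3→0: 0[foll,b=8,-]
e7 deliver 0→3: ·
e8 propose(3,'x'): ·
e9 deliver 3→0: 0[foll,b=8,x]
e10 deliver 0→3: ·
e11 deliver 3→1: 1[foll,b=8,x]
e12 deliver 1→3: 3[lead,b=8,x]
e13 deliver 3→2: 2[foll,b=8,x]
e14 deliver 2→3: ·
e15 deliver 3→4: 4[foll,b=8,-]
e16 deliver 4→3: ·
e17 timeout(1): 1[cand,b=11,x]
e18 deliver 1→4: 4[foll,b=11,-]
e19 deliver 4→1: ·

11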